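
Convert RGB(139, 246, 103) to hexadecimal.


R = 139 → 8B (hex)
G = 246 → F6 (hex)
B = 103 → 67 (hex)
Hex = #8BF667


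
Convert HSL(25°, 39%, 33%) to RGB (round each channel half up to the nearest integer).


H=25°, S=0.39, L=0.33
C = (1-|2L-1|)×S = (1-|-0.34|)×0.39 = 0.2574
H' = H/60 = 25/60 ≈ 0.4167; X = C×(1-|H' mod 2 - 1|) = 0.10725
m = L - C/2 = 0.33 - 0.1287 = 0.2013
Sector ⌊H'⌋ = 0 → (R',G',B') = (0.2574, 0.10725, 0.0)
RGB = ((R'+m)×255, (G'+m)×255, (B'+m)×255) = (116.9685, 78.68025, 51.3315)
Round half up → RGB(117, 79, 51)


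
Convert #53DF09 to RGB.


53 → 83 (R)
DF → 223 (G)
09 → 9 (B)
= RGB(83, 223, 9)


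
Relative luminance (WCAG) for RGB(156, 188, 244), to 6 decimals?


Linearize each channel (sRGB transfer function): c = v/255; c_lin = c/12.92 if c ≤ 0.04045, else ((c+0.055)/1.055)^2.4
  R: 156/255 ≈ 0.611765 > 0.04045 → ((0.611765+0.055)/1.055)^2.4 ≈ 0.332452
  G: 188/255 ≈ 0.737255 > 0.04045 → ((0.737255+0.055)/1.055)^2.4 ≈ 0.502886
  B: 244/255 ≈ 0.956863 > 0.04045 → ((0.956863+0.055)/1.055)^2.4 ≈ 0.904661
R_lin = 0.332452, G_lin = 0.502886, B_lin = 0.904661
L = 0.2126×R + 0.7152×G + 0.0722×B
L = 0.2126×0.332452 + 0.7152×0.502886 + 0.0722×0.904661
L ≈ 0.495660


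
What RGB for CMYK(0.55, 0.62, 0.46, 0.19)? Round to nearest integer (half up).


R = 255 × (1-C) × (1-K) = 255 × 0.45 × 0.81 = 92.9475 → 93
G = 255 × (1-M) × (1-K) = 255 × 0.38 × 0.81 = 78.489 → 78
B = 255 × (1-Y) × (1-K) = 255 × 0.54 × 0.81 = 111.537 → 112
= RGB(93, 78, 112)


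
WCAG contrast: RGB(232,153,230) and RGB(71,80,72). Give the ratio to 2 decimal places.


Linearize each sRGB channel c=v/255: c/12.92 if c ≤ 0.04045 else ((c+0.055)/1.055)^2.4
L = 0.2126×R_lin + 0.7152×G_lin + 0.0722×B_lin
Color 1 (232,153,230):
  R=232: 232/255≈0.9098 > 0.04045 → ((0.9098+0.055)/1.055)^2.4 ≈ 0.80695
  G=153: 153/255≈0.6000 > 0.04045 → ((0.6000+0.055)/1.055)^2.4 ≈ 0.31855
  B=230: 230/255≈0.9020 > 0.04045 → ((0.9020+0.055)/1.055)^2.4 ≈ 0.79130
  L1 = 0.2126×0.80695 + 0.7152×0.31855 + 0.0722×0.79130 ≈ 0.45651
Color 2 (71,80,72):
  R=71: 71/255≈0.2784 > 0.04045 → ((0.2784+0.055)/1.055)^2.4 ≈ 0.06301
  G=80: 80/255≈0.3137 > 0.04045 → ((0.3137+0.055)/1.055)^2.4 ≈ 0.08022
  B=72: 72/255≈0.2824 > 0.04045 → ((0.2824+0.055)/1.055)^2.4 ≈ 0.06480
  L2 = 0.2126×0.06301 + 0.7152×0.08022 + 0.0722×0.06480 ≈ 0.07545
Lighter = 0.45651, Darker = 0.07545
Ratio = (L_lighter + 0.05) / (L_darker + 0.05)
Ratio = (0.45651 + 0.05) / (0.07545 + 0.05) = 0.50651 / 0.12545 ≈ 4.0376
Ratio ≈ 4.04:1


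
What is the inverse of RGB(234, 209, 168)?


Invert: (255-R, 255-G, 255-B)
R: 255-234 = 21
G: 255-209 = 46
B: 255-168 = 87
= RGB(21, 46, 87)


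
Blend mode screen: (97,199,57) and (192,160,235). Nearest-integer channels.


Screen: C = 255 - (255-A)×(255-B)/255, rounded to nearest integer
R: 255 - (255-97)×(255-192)/255 = 255 - 9954/255 ≈ 255 - 39.035 = 215.965 → 216
G: 255 - (255-199)×(255-160)/255 = 255 - 5320/255 ≈ 255 - 20.863 = 234.137 → 234
B: 255 - (255-57)×(255-235)/255 = 255 - 3960/255 ≈ 255 - 15.529 = 239.471 → 239
= RGB(216, 234, 239)


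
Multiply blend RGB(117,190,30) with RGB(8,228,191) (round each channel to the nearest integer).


Multiply: C = A×B/255, rounded to nearest integer
R: 117×8/255 = 936/255 ≈ 3.671 → 4
G: 190×228/255 = 43320/255 ≈ 169.882 → 170
B: 30×191/255 = 5730/255 ≈ 22.471 → 22
= RGB(4, 170, 22)


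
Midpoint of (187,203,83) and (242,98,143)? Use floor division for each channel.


Midpoint: each channel = ⌊(C₁+C₂)/2⌋
R: ⌊(187+242)/2⌋ = 214
G: ⌊(203+98)/2⌋ = 150
B: ⌊(83+143)/2⌋ = 113
= RGB(214, 150, 113)


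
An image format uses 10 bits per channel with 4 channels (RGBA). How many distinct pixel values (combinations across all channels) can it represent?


Total bits = 10 bits/channel × 4 channels = 40 bits
Distinct pixel values = 2^40
= 1,099,511,627,776 pixel values


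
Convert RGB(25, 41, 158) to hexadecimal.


R = 25 → 19 (hex)
G = 41 → 29 (hex)
B = 158 → 9E (hex)
Hex = #19299E


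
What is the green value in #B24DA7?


Color: #B24DA7
R = B2 = 178
G = 4D = 77
B = A7 = 167
Green = 77


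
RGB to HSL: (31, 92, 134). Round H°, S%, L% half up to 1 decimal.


Normalize: R'=31/255≈0.1216, G'=92/255≈0.3608, B'=134/255≈0.5255
Max=134/255, Min=31/255, Δ=Max-Min=103/255
L = (Max+Min)/2 = (134+31)/510 = 165/510 = 0.32352… → L = 32.4%
L ≤ 0.5 → S = Δ/(Max+Min) = 103/(134+31) = 103/165 = 0.62424… → S = 62.4%
(the 1/255 factors cancel in S and H, so raw channel differences can be used)
Max is B' → H = 60 × ((R-G)/Δ + 4) = 60 × ((31-92)/103 + 4)
  -61/103 + 4 = -0.5922… + 4 = 3.4077…
  H = 60 × 3.4077… = 204.466…° → H = 204.5°
= HSL(204.5°, 62.4%, 32.4%)


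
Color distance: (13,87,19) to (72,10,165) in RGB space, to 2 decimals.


d = √[(R₁-R₂)² + (G₁-G₂)² + (B₁-B₂)²]
d = √[(13-72)² + (87-10)² + (19-165)²]
d = √[3481 + 5929 + 21316]
d = √30726
d ≈ 175.29


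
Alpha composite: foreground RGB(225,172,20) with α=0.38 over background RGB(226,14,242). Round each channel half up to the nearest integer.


C = α×F + (1-α)×B, with 1-α = 0.62
R: 0.38×225 + 0.62×226 = 85.50 + 140.12 = 225.62 → 226
G: 0.38×172 + 0.62×14 = 65.36 + 8.68 = 74.04 → 74
B: 0.38×20 + 0.62×242 = 7.60 + 150.04 = 157.64 → 158
= RGB(226, 74, 158)


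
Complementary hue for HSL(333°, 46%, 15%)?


Complement = opposite side of color wheel = hue + 180°
H' = (333 + 180) mod 360 = 153°
S and L unchanged.
= HSL(153°, 46%, 15%)


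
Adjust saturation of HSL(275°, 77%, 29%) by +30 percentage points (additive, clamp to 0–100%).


Original S = 77%
Adjustment = +30 percentage points
New S = 77 + (30) = 107
Clamp to [0, 100] → 100
= HSL(275°, 100%, 29%)


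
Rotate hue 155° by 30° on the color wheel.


New hue = (H + rotation) mod 360
New hue = (155 + 30) mod 360
= 185 mod 360
= 185°


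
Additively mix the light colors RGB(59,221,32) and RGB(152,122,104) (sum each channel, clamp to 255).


Additive: each channel = min(255, C₁+C₂)
R: 59+152 = 211 → 211
G: 221+122 = 343 → 255
B: 32+104 = 136 → 136
= RGB(211, 255, 136)


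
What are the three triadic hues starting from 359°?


Triadic: equally spaced at 120° intervals
H1 = 359°
H2 = (359 + 120) mod 360 = 119°
H3 = (359 + 240) mod 360 = 239°
Triadic = 359°, 119°, 239°


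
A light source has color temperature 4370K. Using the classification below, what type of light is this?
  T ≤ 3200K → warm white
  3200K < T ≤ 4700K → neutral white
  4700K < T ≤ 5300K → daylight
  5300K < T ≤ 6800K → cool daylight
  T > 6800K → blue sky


Temperature: 4370K
3200K < 4370K ≤ 4700K → neutral white
Classification: neutral white


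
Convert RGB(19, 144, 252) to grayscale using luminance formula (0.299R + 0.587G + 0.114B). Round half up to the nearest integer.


Gray = 0.299×R + 0.587×G + 0.114×B
Gray = 0.299×19 + 0.587×144 + 0.114×252
Gray = 5.681 + 84.528 + 28.728
Gray = 118.937 → round half up → 119
Gray = 119


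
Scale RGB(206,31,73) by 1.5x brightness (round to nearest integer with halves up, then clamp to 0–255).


Multiply each channel by 1.5, round half up, clamp to [0, 255]
R: 206×1.5 = 309 → clamp → 255
G: 31×1.5 = 46.5 → round → 47
B: 73×1.5 = 109.5 → round → 110
= RGB(255, 47, 110)


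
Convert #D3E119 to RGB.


D3 → 211 (R)
E1 → 225 (G)
19 → 25 (B)
= RGB(211, 225, 25)


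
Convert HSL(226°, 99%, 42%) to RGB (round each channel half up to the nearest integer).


H=226°, S=0.99, L=0.42
C = (1-|2L-1|)×S = (1-|-0.16|)×0.99 = 0.8316
H' = H/60 = 226/60 ≈ 3.7667; X = C×(1-|H' mod 2 - 1|) = 0.19404
m = L - C/2 = 0.42 - 0.4158 = 0.0042
Sector ⌊H'⌋ = 3 → (R',G',B') = (0.0, 0.19404, 0.8316)
RGB = ((R'+m)×255, (G'+m)×255, (B'+m)×255) = (1.071, 50.5512, 213.129)
Round half up → RGB(1, 51, 213)


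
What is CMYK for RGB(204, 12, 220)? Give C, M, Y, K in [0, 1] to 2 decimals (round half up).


R'=204/255≈0.8000, G'=12/255≈0.0471, B'=220/255≈0.8627
K = 1 - max(R',G',B') = 1 - 220/255 = 35/255 = 0.13725… → 0.14
(1-R'-K)/(1-K) simplifies to (max-R)/max with max = 220:
C = (220-204)/220 = 16/220 = 0.07272… → 0.07
M = (220-12)/220 = 208/220 = 0.94545… → 0.95
Y = (220-220)/220 = 0/220 = 0 → 0.00
= CMYK(0.07, 0.95, 0.00, 0.14)


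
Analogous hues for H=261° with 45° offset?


Base hue: 261°
Left analog: (261 - 45) mod 360 = 216°
Right analog: (261 + 45) mod 360 = 306°
Analogous hues = 216° and 306°


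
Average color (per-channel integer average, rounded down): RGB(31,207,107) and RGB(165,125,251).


Midpoint: each channel = ⌊(C₁+C₂)/2⌋
R: ⌊(31+165)/2⌋ = 98
G: ⌊(207+125)/2⌋ = 166
B: ⌊(107+251)/2⌋ = 179
= RGB(98, 166, 179)


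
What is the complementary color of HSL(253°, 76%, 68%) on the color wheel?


Complement = opposite side of color wheel = hue + 180°
H' = (253 + 180) mod 360 = 73°
S and L unchanged.
= HSL(73°, 76%, 68%)


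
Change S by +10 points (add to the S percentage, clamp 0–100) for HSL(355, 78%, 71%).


Original S = 78%
Adjustment = +10 percentage points
New S = 78 + (10) = 88
Clamp to [0, 100] → 88
= HSL(355°, 88%, 71%)


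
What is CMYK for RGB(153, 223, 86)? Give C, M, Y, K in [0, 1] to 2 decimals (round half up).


R'=153/255≈0.6000, G'=223/255≈0.8745, B'=86/255≈0.3373
K = 1 - max(R',G',B') = 1 - 223/255 = 32/255 = 0.12549… → 0.13
(1-R'-K)/(1-K) simplifies to (max-R)/max with max = 223:
C = (223-153)/223 = 70/223 = 0.31390… → 0.31
M = (223-223)/223 = 0/223 = 0 → 0.00
Y = (223-86)/223 = 137/223 = 0.61434… → 0.61
= CMYK(0.31, 0.00, 0.61, 0.13)


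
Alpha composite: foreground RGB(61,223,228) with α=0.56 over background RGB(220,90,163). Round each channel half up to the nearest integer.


C = α×F + (1-α)×B, with 1-α = 0.44
R: 0.56×61 + 0.44×220 = 34.16 + 96.80 = 130.96 → 131
G: 0.56×223 + 0.44×90 = 124.88 + 39.60 = 164.48 → 164
B: 0.56×228 + 0.44×163 = 127.68 + 71.72 = 199.40 → 199
= RGB(131, 164, 199)


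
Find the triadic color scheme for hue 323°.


Triadic: equally spaced at 120° intervals
H1 = 323°
H2 = (323 + 120) mod 360 = 83°
H3 = (323 + 240) mod 360 = 203°
Triadic = 323°, 83°, 203°


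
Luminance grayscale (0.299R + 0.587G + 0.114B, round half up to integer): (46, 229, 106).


Gray = 0.299×R + 0.587×G + 0.114×B
Gray = 0.299×46 + 0.587×229 + 0.114×106
Gray = 13.754 + 134.423 + 12.084
Gray = 160.261 → round half up → 160
Gray = 160


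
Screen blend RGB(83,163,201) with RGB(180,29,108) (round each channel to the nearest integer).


Screen: C = 255 - (255-A)×(255-B)/255, rounded to nearest integer
R: 255 - (255-83)×(255-180)/255 = 255 - 12900/255 ≈ 255 - 50.588 = 204.412 → 204
G: 255 - (255-163)×(255-29)/255 = 255 - 20792/255 ≈ 255 - 81.537 = 173.463 → 173
B: 255 - (255-201)×(255-108)/255 = 255 - 7938/255 ≈ 255 - 31.129 = 223.871 → 224
= RGB(204, 173, 224)


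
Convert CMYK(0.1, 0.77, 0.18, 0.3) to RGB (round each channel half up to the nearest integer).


R = 255 × (1-C) × (1-K) = 255 × 0.90 × 0.70 = 160.65 → 161
G = 255 × (1-M) × (1-K) = 255 × 0.23 × 0.70 = 41.055 → 41
B = 255 × (1-Y) × (1-K) = 255 × 0.82 × 0.70 = 146.37 → 146
= RGB(161, 41, 146)


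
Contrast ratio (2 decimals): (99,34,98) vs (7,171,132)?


Linearize each sRGB channel c=v/255: c/12.92 if c ≤ 0.04045 else ((c+0.055)/1.055)^2.4
L = 0.2126×R_lin + 0.7152×G_lin + 0.0722×B_lin
Color 1 (99,34,98):
  R=99: 99/255≈0.3882 > 0.04045 → ((0.3882+0.055)/1.055)^2.4 ≈ 0.12477
  G=34: 34/255≈0.1333 > 0.04045 → ((0.1333+0.055)/1.055)^2.4 ≈ 0.01600
  B=98: 98/255≈0.3843 > 0.04045 → ((0.3843+0.055)/1.055)^2.4 ≈ 0.12214
  L1 = 0.2126×0.12477 + 0.7152×0.01600 + 0.0722×0.12214 ≈ 0.04679
Color 2 (7,171,132):
  R=7: 7/255≈0.0275 ≤ 0.04045 → 0.0275/12.92 ≈ 0.00212
  G=171: 171/255≈0.6706 > 0.04045 → ((0.6706+0.055)/1.055)^2.4 ≈ 0.40724
  B=132: 132/255≈0.5176 > 0.04045 → ((0.5176+0.055)/1.055)^2.4 ≈ 0.23074
  L2 = 0.2126×0.00212 + 0.7152×0.40724 + 0.0722×0.23074 ≈ 0.30837
Lighter = 0.30837, Darker = 0.04679
Ratio = (L_lighter + 0.05) / (L_darker + 0.05)
Ratio = (0.30837 + 0.05) / (0.04679 + 0.05) = 0.35837 / 0.09679 ≈ 3.7027
Ratio ≈ 3.70:1


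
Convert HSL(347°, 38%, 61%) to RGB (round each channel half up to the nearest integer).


H=347°, S=0.38, L=0.61
C = (1-|2L-1|)×S = (1-|0.22|)×0.38 = 0.2964
H' = H/60 = 347/60 ≈ 5.7833; X = C×(1-|H' mod 2 - 1|) = 0.06422
m = L - C/2 = 0.61 - 0.1482 = 0.4618
Sector ⌊H'⌋ = 5 → (R',G',B') = (0.2964, 0.0, 0.06422)
RGB = ((R'+m)×255, (G'+m)×255, (B'+m)×255) = (193.341, 117.759, 134.1351)
Round half up → RGB(193, 118, 134)


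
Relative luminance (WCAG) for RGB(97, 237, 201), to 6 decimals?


Linearize each channel (sRGB transfer function): c = v/255; c_lin = c/12.92 if c ≤ 0.04045, else ((c+0.055)/1.055)^2.4
  R: 97/255 ≈ 0.380392 > 0.04045 → ((0.380392+0.055)/1.055)^2.4 ≈ 0.119538
  G: 237/255 ≈ 0.929412 > 0.04045 → ((0.929412+0.055)/1.055)^2.4 ≈ 0.846873
  B: 201/255 ≈ 0.788235 > 0.04045 → ((0.788235+0.055)/1.055)^2.4 ≈ 0.584078
R_lin = 0.119538, G_lin = 0.846873, B_lin = 0.584078
L = 0.2126×R + 0.7152×G + 0.0722×B
L = 0.2126×0.119538 + 0.7152×0.846873 + 0.0722×0.584078
L ≈ 0.673268


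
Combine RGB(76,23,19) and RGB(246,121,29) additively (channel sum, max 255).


Additive: each channel = min(255, C₁+C₂)
R: 76+246 = 322 → 255
G: 23+121 = 144 → 144
B: 19+29 = 48 → 48
= RGB(255, 144, 48)


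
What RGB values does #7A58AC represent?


7A → 122 (R)
58 → 88 (G)
AC → 172 (B)
= RGB(122, 88, 172)


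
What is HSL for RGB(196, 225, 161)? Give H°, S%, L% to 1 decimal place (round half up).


Normalize: R'=196/255≈0.7686, G'=225/255≈0.8824, B'=161/255≈0.6314
Max=225/255, Min=161/255, Δ=Max-Min=64/255
L = (Max+Min)/2 = (225+161)/510 = 386/510 = 0.75686… → L = 75.7%
L > 0.5 → S = Δ/(2-Max-Min) = 64/(510-225-161) = 64/124 = 0.51612… → S = 51.6%
(the 1/255 factors cancel in S and H, so raw channel differences can be used)
Max is G' → H = 60 × ((B-R)/Δ + 2) = 60 × ((161-196)/64 + 2)
  -35/64 + 2 = -0.5468… + 2 = 1.4531…
  H = 60 × 1.4531… = 87.187…° → H = 87.2°
= HSL(87.2°, 51.6%, 75.7%)


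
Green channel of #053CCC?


Color: #053CCC
R = 05 = 5
G = 3C = 60
B = CC = 204
Green = 60


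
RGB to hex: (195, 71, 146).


R = 195 → C3 (hex)
G = 71 → 47 (hex)
B = 146 → 92 (hex)
Hex = #C34792


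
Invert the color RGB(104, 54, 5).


Invert: (255-R, 255-G, 255-B)
R: 255-104 = 151
G: 255-54 = 201
B: 255-5 = 250
= RGB(151, 201, 250)


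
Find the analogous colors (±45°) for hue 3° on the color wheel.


Base hue: 3°
Left analog: (3 - 45) mod 360 = 318°
Right analog: (3 + 45) mod 360 = 48°
Analogous hues = 318° and 48°


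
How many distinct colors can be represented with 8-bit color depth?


Colors = 2^bits = 2^8
= 256 colors


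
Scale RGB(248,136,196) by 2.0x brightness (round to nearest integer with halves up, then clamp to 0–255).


Multiply each channel by 2.0, round half up, clamp to [0, 255]
R: 248×2.0 = 496 → clamp → 255
G: 136×2.0 = 272 → clamp → 255
B: 196×2.0 = 392 → clamp → 255
= RGB(255, 255, 255)


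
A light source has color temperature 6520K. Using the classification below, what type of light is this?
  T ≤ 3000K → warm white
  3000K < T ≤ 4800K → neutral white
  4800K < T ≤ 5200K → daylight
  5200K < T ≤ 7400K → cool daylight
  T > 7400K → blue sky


Temperature: 6520K
5200K < 6520K ≤ 7400K → cool daylight
Classification: cool daylight


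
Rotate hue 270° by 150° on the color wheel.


New hue = (H + rotation) mod 360
New hue = (270 + 150) mod 360
= 420 mod 360
= 60°


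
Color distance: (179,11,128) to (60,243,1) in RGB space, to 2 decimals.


d = √[(R₁-R₂)² + (G₁-G₂)² + (B₁-B₂)²]
d = √[(179-60)² + (11-243)² + (128-1)²]
d = √[14161 + 53824 + 16129]
d = √84114
d ≈ 290.02


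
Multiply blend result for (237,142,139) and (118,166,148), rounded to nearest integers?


Multiply: C = A×B/255, rounded to nearest integer
R: 237×118/255 = 27966/255 ≈ 109.671 → 110
G: 142×166/255 = 23572/255 ≈ 92.439 → 92
B: 139×148/255 = 20572/255 ≈ 80.675 → 81
= RGB(110, 92, 81)


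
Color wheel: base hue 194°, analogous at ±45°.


Base hue: 194°
Left analog: (194 - 45) mod 360 = 149°
Right analog: (194 + 45) mod 360 = 239°
Analogous hues = 149° and 239°


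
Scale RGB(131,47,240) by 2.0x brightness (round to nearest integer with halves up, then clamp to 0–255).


Multiply each channel by 2.0, round half up, clamp to [0, 255]
R: 131×2.0 = 262 → clamp → 255
G: 47×2.0 = 94
B: 240×2.0 = 480 → clamp → 255
= RGB(255, 94, 255)


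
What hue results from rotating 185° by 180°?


New hue = (H + rotation) mod 360
New hue = (185 + 180) mod 360
= 365 mod 360
= 5°


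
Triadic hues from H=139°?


Triadic: equally spaced at 120° intervals
H1 = 139°
H2 = (139 + 120) mod 360 = 259°
H3 = (139 + 240) mod 360 = 19°
Triadic = 139°, 259°, 19°


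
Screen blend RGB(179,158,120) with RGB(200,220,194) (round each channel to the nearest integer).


Screen: C = 255 - (255-A)×(255-B)/255, rounded to nearest integer
R: 255 - (255-179)×(255-200)/255 = 255 - 4180/255 ≈ 255 - 16.392 = 238.608 → 239
G: 255 - (255-158)×(255-220)/255 = 255 - 3395/255 ≈ 255 - 13.314 = 241.686 → 242
B: 255 - (255-120)×(255-194)/255 = 255 - 8235/255 ≈ 255 - 32.294 = 222.706 → 223
= RGB(239, 242, 223)


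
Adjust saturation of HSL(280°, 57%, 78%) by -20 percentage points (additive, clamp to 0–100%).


Original S = 57%
Adjustment = -20 percentage points
New S = 57 + (-20) = 37
Clamp to [0, 100] → 37
= HSL(280°, 37%, 78%)


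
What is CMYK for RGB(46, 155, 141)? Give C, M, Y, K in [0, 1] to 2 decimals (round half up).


R'=46/255≈0.1804, G'=155/255≈0.6078, B'=141/255≈0.5529
K = 1 - max(R',G',B') = 1 - 155/255 = 100/255 = 0.39215… → 0.39
(1-R'-K)/(1-K) simplifies to (max-R)/max with max = 155:
C = (155-46)/155 = 109/155 = 0.70322… → 0.70
M = (155-155)/155 = 0/155 = 0 → 0.00
Y = (155-141)/155 = 14/155 = 0.09032… → 0.09
= CMYK(0.70, 0.00, 0.09, 0.39)


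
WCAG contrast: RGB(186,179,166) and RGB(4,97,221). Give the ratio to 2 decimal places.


Linearize each sRGB channel c=v/255: c/12.92 if c ≤ 0.04045 else ((c+0.055)/1.055)^2.4
L = 0.2126×R_lin + 0.7152×G_lin + 0.0722×B_lin
Color 1 (186,179,166):
  R=186: 186/255≈0.7294 > 0.04045 → ((0.7294+0.055)/1.055)^2.4 ≈ 0.49102
  G=179: 179/255≈0.7020 > 0.04045 → ((0.7020+0.055)/1.055)^2.4 ≈ 0.45079
  B=166: 166/255≈0.6510 > 0.04045 → ((0.6510+0.055)/1.055)^2.4 ≈ 0.38133
  L1 = 0.2126×0.49102 + 0.7152×0.45079 + 0.0722×0.38133 ≈ 0.45432
Color 2 (4,97,221):
  R=4: 4/255≈0.0157 ≤ 0.04045 → 0.0157/12.92 ≈ 0.00121
  G=97: 97/255≈0.3804 > 0.04045 → ((0.3804+0.055)/1.055)^2.4 ≈ 0.11954
  B=221: 221/255≈0.8667 > 0.04045 → ((0.8667+0.055)/1.055)^2.4 ≈ 0.72306
  L2 = 0.2126×0.00121 + 0.7152×0.11954 + 0.0722×0.72306 ≈ 0.13796
Lighter = 0.45432, Darker = 0.13796
Ratio = (L_lighter + 0.05) / (L_darker + 0.05)
Ratio = (0.45432 + 0.05) / (0.13796 + 0.05) = 0.50432 / 0.18796 ≈ 2.6832
Ratio ≈ 2.68:1


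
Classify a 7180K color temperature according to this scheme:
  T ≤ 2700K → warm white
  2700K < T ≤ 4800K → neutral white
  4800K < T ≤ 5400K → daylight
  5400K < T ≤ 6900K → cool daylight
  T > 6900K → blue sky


Temperature: 7180K
7180K > 6900K → blue sky
Classification: blue sky


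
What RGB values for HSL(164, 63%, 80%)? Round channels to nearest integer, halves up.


H=164°, S=0.63, L=0.80
C = (1-|2L-1|)×S = (1-|0.60|)×0.63 = 0.252
H' = H/60 = 164/60 ≈ 2.7333; X = C×(1-|H' mod 2 - 1|) = 0.1848
m = L - C/2 = 0.80 - 0.126 = 0.674
Sector ⌊H'⌋ = 2 → (R',G',B') = (0.0, 0.252, 0.1848)
RGB = ((R'+m)×255, (G'+m)×255, (B'+m)×255) = (171.87, 236.13, 218.994)
Round half up → RGB(172, 236, 219)


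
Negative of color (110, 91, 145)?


Invert: (255-R, 255-G, 255-B)
R: 255-110 = 145
G: 255-91 = 164
B: 255-145 = 110
= RGB(145, 164, 110)


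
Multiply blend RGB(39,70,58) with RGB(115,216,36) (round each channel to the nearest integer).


Multiply: C = A×B/255, rounded to nearest integer
R: 39×115/255 = 4485/255 ≈ 17.588 → 18
G: 70×216/255 = 15120/255 ≈ 59.294 → 59
B: 58×36/255 = 2088/255 ≈ 8.188 → 8
= RGB(18, 59, 8)


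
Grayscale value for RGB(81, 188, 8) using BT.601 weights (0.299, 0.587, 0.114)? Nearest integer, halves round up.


Gray = 0.299×R + 0.587×G + 0.114×B
Gray = 0.299×81 + 0.587×188 + 0.114×8
Gray = 24.219 + 110.356 + 0.912
Gray = 135.487 → round half up → 135
Gray = 135


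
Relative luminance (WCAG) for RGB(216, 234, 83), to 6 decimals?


Linearize each channel (sRGB transfer function): c = v/255; c_lin = c/12.92 if c ≤ 0.04045, else ((c+0.055)/1.055)^2.4
  R: 216/255 ≈ 0.847059 > 0.04045 → ((0.847059+0.055)/1.055)^2.4 ≈ 0.686685
  G: 234/255 ≈ 0.917647 > 0.04045 → ((0.917647+0.055)/1.055)^2.4 ≈ 0.822786
  B: 83/255 ≈ 0.325490 > 0.04045 → ((0.325490+0.055)/1.055)^2.4 ≈ 0.086500
R_lin = 0.686685, G_lin = 0.822786, B_lin = 0.086500
L = 0.2126×R + 0.7152×G + 0.0722×B
L = 0.2126×0.686685 + 0.7152×0.822786 + 0.0722×0.086500
L ≈ 0.740691


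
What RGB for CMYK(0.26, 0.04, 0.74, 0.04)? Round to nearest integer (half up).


R = 255 × (1-C) × (1-K) = 255 × 0.74 × 0.96 = 181.152 → 181
G = 255 × (1-M) × (1-K) = 255 × 0.96 × 0.96 = 235.008 → 235
B = 255 × (1-Y) × (1-K) = 255 × 0.26 × 0.96 = 63.648 → 64
= RGB(181, 235, 64)


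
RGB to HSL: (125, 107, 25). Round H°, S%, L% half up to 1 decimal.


Normalize: R'=125/255≈0.4902, G'=107/255≈0.4196, B'=25/255≈0.0980
Max=125/255, Min=25/255, Δ=Max-Min=100/255
L = (Max+Min)/2 = (125+25)/510 = 150/510 = 0.29411… → L = 29.4%
L ≤ 0.5 → S = Δ/(Max+Min) = 100/(125+25) = 100/150 = 0.66666… → S = 66.7%
(the 1/255 factors cancel in S and H, so raw channel differences can be used)
Max is R' → H = 60 × (((G-B)/Δ) mod 6) = 60 × (((107-25)/100) mod 6)
  82/100 = 0.82
  H = 60 × 0.82 = 49.2° → H = 49.2°
= HSL(49.2°, 66.7%, 29.4%)


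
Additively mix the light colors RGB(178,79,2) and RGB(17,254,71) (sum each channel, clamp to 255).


Additive: each channel = min(255, C₁+C₂)
R: 178+17 = 195 → 195
G: 79+254 = 333 → 255
B: 2+71 = 73 → 73
= RGB(195, 255, 73)


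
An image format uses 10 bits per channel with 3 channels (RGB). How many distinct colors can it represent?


Total bits = 10 bits/channel × 3 channels = 30 bits
Distinct colors = 2^30
= 1,073,741,824 colors


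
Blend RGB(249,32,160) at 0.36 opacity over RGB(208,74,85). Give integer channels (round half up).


C = α×F + (1-α)×B, with 1-α = 0.64
R: 0.36×249 + 0.64×208 = 89.64 + 133.12 = 222.76 → 223
G: 0.36×32 + 0.64×74 = 11.52 + 47.36 = 58.88 → 59
B: 0.36×160 + 0.64×85 = 57.60 + 54.40 = 112.00 → 112
= RGB(223, 59, 112)


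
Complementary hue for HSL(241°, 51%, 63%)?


Complement = opposite side of color wheel = hue + 180°
H' = (241 + 180) mod 360 = 61°
S and L unchanged.
= HSL(61°, 51%, 63%)


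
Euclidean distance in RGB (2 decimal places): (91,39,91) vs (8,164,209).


d = √[(R₁-R₂)² + (G₁-G₂)² + (B₁-B₂)²]
d = √[(91-8)² + (39-164)² + (91-209)²]
d = √[6889 + 15625 + 13924]
d = √36438
d ≈ 190.89


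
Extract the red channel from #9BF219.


Color: #9BF219
R = 9B = 155
G = F2 = 242
B = 19 = 25
Red = 155


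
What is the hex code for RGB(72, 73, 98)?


R = 72 → 48 (hex)
G = 73 → 49 (hex)
B = 98 → 62 (hex)
Hex = #484962


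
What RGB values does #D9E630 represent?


D9 → 217 (R)
E6 → 230 (G)
30 → 48 (B)
= RGB(217, 230, 48)


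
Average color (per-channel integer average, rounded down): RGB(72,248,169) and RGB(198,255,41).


Midpoint: each channel = ⌊(C₁+C₂)/2⌋
R: ⌊(72+198)/2⌋ = 135
G: ⌊(248+255)/2⌋ = 251
B: ⌊(169+41)/2⌋ = 105
= RGB(135, 251, 105)


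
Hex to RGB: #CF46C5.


CF → 207 (R)
46 → 70 (G)
C5 → 197 (B)
= RGB(207, 70, 197)


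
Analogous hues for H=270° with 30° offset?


Base hue: 270°
Left analog: (270 - 30) mod 360 = 240°
Right analog: (270 + 30) mod 360 = 300°
Analogous hues = 240° and 300°


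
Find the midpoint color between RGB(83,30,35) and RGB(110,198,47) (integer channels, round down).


Midpoint: each channel = ⌊(C₁+C₂)/2⌋
R: ⌊(83+110)/2⌋ = 96
G: ⌊(30+198)/2⌋ = 114
B: ⌊(35+47)/2⌋ = 41
= RGB(96, 114, 41)


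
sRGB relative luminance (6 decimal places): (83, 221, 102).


Linearize each channel (sRGB transfer function): c = v/255; c_lin = c/12.92 if c ≤ 0.04045, else ((c+0.055)/1.055)^2.4
  R: 83/255 ≈ 0.325490 > 0.04045 → ((0.325490+0.055)/1.055)^2.4 ≈ 0.086500
  G: 221/255 ≈ 0.866667 > 0.04045 → ((0.866667+0.055)/1.055)^2.4 ≈ 0.723055
  B: 102/255 ≈ 0.400000 > 0.04045 → ((0.400000+0.055)/1.055)^2.4 ≈ 0.132868
R_lin = 0.086500, G_lin = 0.723055, B_lin = 0.132868
L = 0.2126×R + 0.7152×G + 0.0722×B
L = 0.2126×0.086500 + 0.7152×0.723055 + 0.0722×0.132868
L ≈ 0.545112


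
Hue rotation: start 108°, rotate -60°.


New hue = (H + rotation) mod 360
New hue = (108 -60) mod 360
= 48 mod 360
= 48°


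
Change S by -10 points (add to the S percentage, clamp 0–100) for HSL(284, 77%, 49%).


Original S = 77%
Adjustment = -10 percentage points
New S = 77 + (-10) = 67
Clamp to [0, 100] → 67
= HSL(284°, 67%, 49%)


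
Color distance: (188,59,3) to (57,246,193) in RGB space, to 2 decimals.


d = √[(R₁-R₂)² + (G₁-G₂)² + (B₁-B₂)²]
d = √[(188-57)² + (59-246)² + (3-193)²]
d = √[17161 + 34969 + 36100]
d = √88230
d ≈ 297.04


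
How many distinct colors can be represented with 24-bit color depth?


Colors = 2^bits = 2^24
= 16,777,216 colors


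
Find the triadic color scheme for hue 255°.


Triadic: equally spaced at 120° intervals
H1 = 255°
H2 = (255 + 120) mod 360 = 15°
H3 = (255 + 240) mod 360 = 135°
Triadic = 255°, 15°, 135°


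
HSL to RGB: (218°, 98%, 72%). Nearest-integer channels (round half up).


H=218°, S=0.98, L=0.72
C = (1-|2L-1|)×S = (1-|0.44|)×0.98 = 0.5488
H' = H/60 = 218/60 ≈ 3.6333; X = C×(1-|H' mod 2 - 1|) ≈ 0.2012
m = L - C/2 = 0.72 - 0.2744 = 0.4456
Sector ⌊H'⌋ = 3 → (R',G',B') = (0.0, ≈0.2012, 0.5488)
RGB = ((R'+m)×255, (G'+m)×255, (B'+m)×255) = (113.628, 164.9408, 253.572)
Round half up → RGB(114, 165, 254)


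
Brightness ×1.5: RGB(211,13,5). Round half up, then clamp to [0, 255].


Multiply each channel by 1.5, round half up, clamp to [0, 255]
R: 211×1.5 = 316.5 → round → 317 → clamp → 255
G: 13×1.5 = 19.5 → round → 20
B: 5×1.5 = 7.5 → round → 8
= RGB(255, 20, 8)


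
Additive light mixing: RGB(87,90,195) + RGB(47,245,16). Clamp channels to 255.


Additive: each channel = min(255, C₁+C₂)
R: 87+47 = 134 → 134
G: 90+245 = 335 → 255
B: 195+16 = 211 → 211
= RGB(134, 255, 211)


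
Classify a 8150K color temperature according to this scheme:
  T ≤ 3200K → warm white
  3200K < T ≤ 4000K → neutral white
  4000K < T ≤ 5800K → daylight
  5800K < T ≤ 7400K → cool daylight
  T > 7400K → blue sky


Temperature: 8150K
8150K > 7400K → blue sky
Classification: blue sky


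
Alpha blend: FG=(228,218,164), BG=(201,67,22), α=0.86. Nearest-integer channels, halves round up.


C = α×F + (1-α)×B, with 1-α = 0.14
R: 0.86×228 + 0.14×201 = 196.08 + 28.14 = 224.22 → 224
G: 0.86×218 + 0.14×67 = 187.48 + 9.38 = 196.86 → 197
B: 0.86×164 + 0.14×22 = 141.04 + 3.08 = 144.12 → 144
= RGB(224, 197, 144)


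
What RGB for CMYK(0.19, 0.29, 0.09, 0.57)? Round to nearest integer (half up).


R = 255 × (1-C) × (1-K) = 255 × 0.81 × 0.43 = 88.8165 → 89
G = 255 × (1-M) × (1-K) = 255 × 0.71 × 0.43 = 77.8515 → 78
B = 255 × (1-Y) × (1-K) = 255 × 0.91 × 0.43 = 99.7815 → 100
= RGB(89, 78, 100)


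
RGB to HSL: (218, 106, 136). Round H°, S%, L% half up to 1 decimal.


Normalize: R'=218/255≈0.8549, G'=106/255≈0.4157, B'=136/255≈0.5333
Max=218/255, Min=106/255, Δ=Max-Min=112/255
L = (Max+Min)/2 = (218+106)/510 = 324/510 = 0.63529… → L = 63.5%
L > 0.5 → S = Δ/(2-Max-Min) = 112/(510-218-106) = 112/186 = 0.60215… → S = 60.2%
(the 1/255 factors cancel in S and H, so raw channel differences can be used)
Max is R' → H = 60 × (((G-B)/Δ) mod 6) = 60 × (((106-136)/112) mod 6)
  (-30)/112 = -0.2678…; negative, so add 6 → 5.7321…
  H = 60 × 5.7321… = 343.928…° → H = 343.9°
= HSL(343.9°, 60.2%, 63.5%)


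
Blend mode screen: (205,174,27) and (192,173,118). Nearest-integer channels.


Screen: C = 255 - (255-A)×(255-B)/255, rounded to nearest integer
R: 255 - (255-205)×(255-192)/255 = 255 - 3150/255 ≈ 255 - 12.353 = 242.647 → 243
G: 255 - (255-174)×(255-173)/255 = 255 - 6642/255 ≈ 255 - 26.047 = 228.953 → 229
B: 255 - (255-27)×(255-118)/255 = 255 - 31236/255 ≈ 255 - 122.494 = 132.506 → 133
= RGB(243, 229, 133)


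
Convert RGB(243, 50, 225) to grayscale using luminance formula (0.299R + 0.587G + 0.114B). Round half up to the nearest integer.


Gray = 0.299×R + 0.587×G + 0.114×B
Gray = 0.299×243 + 0.587×50 + 0.114×225
Gray = 72.657 + 29.350 + 25.650
Gray = 127.657 → round half up → 128
Gray = 128


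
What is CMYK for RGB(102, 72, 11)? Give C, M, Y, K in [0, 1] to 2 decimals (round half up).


R'=102/255≈0.4000, G'=72/255≈0.2824, B'=11/255≈0.0431
K = 1 - max(R',G',B') = 1 - 102/255 = 153/255 = 0.6 → 0.60
(1-R'-K)/(1-K) simplifies to (max-R)/max with max = 102:
C = (102-102)/102 = 0/102 = 0 → 0.00
M = (102-72)/102 = 30/102 = 0.29411… → 0.29
Y = (102-11)/102 = 91/102 = 0.89215… → 0.89
= CMYK(0.00, 0.29, 0.89, 0.60)


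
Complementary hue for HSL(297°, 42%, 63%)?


Complement = opposite side of color wheel = hue + 180°
H' = (297 + 180) mod 360 = 117°
S and L unchanged.
= HSL(117°, 42%, 63%)


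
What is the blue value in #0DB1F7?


Color: #0DB1F7
R = 0D = 13
G = B1 = 177
B = F7 = 247
Blue = 247


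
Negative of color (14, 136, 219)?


Invert: (255-R, 255-G, 255-B)
R: 255-14 = 241
G: 255-136 = 119
B: 255-219 = 36
= RGB(241, 119, 36)


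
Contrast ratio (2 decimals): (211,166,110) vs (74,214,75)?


Linearize each sRGB channel c=v/255: c/12.92 if c ≤ 0.04045 else ((c+0.055)/1.055)^2.4
L = 0.2126×R_lin + 0.7152×G_lin + 0.0722×B_lin
Color 1 (211,166,110):
  R=211: 211/255≈0.8275 > 0.04045 → ((0.8275+0.055)/1.055)^2.4 ≈ 0.65141
  G=166: 166/255≈0.6510 > 0.04045 → ((0.6510+0.055)/1.055)^2.4 ≈ 0.38133
  B=110: 110/255≈0.4314 > 0.04045 → ((0.4314+0.055)/1.055)^2.4 ≈ 0.15593
  L1 = 0.2126×0.65141 + 0.7152×0.38133 + 0.0722×0.15593 ≈ 0.42247
Color 2 (74,214,75):
  R=74: 74/255≈0.2902 > 0.04045 → ((0.2902+0.055)/1.055)^2.4 ≈ 0.06848
  G=214: 214/255≈0.8392 > 0.04045 → ((0.8392+0.055)/1.055)^2.4 ≈ 0.67244
  B=75: 75/255≈0.2941 > 0.04045 → ((0.2941+0.055)/1.055)^2.4 ≈ 0.07036
  L2 = 0.2126×0.06848 + 0.7152×0.67244 + 0.0722×0.07036 ≈ 0.50057
Lighter = 0.50057, Darker = 0.42247
Ratio = (L_lighter + 0.05) / (L_darker + 0.05)
Ratio = (0.50057 + 0.05) / (0.42247 + 0.05) = 0.55057 / 0.47247 ≈ 1.1653
Ratio ≈ 1.17:1


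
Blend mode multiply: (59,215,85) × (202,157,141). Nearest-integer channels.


Multiply: C = A×B/255, rounded to nearest integer
R: 59×202/255 = 11918/255 ≈ 46.737 → 47
G: 215×157/255 = 33755/255 ≈ 132.373 → 132
B: 85×141/255 = 11985/255 ≈ 47.000 → 47
= RGB(47, 132, 47)


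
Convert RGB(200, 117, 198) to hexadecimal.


R = 200 → C8 (hex)
G = 117 → 75 (hex)
B = 198 → C6 (hex)
Hex = #C875C6


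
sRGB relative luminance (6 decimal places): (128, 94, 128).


Linearize each channel (sRGB transfer function): c = v/255; c_lin = c/12.92 if c ≤ 0.04045, else ((c+0.055)/1.055)^2.4
  R: 128/255 ≈ 0.501961 > 0.04045 → ((0.501961+0.055)/1.055)^2.4 ≈ 0.215861
  G: 94/255 ≈ 0.368627 > 0.04045 → ((0.368627+0.055)/1.055)^2.4 ≈ 0.111932
  B: 128/255 ≈ 0.501961 > 0.04045 → ((0.501961+0.055)/1.055)^2.4 ≈ 0.215861
R_lin = 0.215861, G_lin = 0.111932, B_lin = 0.215861
L = 0.2126×R + 0.7152×G + 0.0722×B
L = 0.2126×0.215861 + 0.7152×0.111932 + 0.0722×0.215861
L ≈ 0.141531


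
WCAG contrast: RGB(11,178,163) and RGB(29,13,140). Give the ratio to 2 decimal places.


Linearize each sRGB channel c=v/255: c/12.92 if c ≤ 0.04045 else ((c+0.055)/1.055)^2.4
L = 0.2126×R_lin + 0.7152×G_lin + 0.0722×B_lin
Color 1 (11,178,163):
  R=11: 11/255≈0.0431 > 0.04045 → ((0.0431+0.055)/1.055)^2.4 ≈ 0.00335
  G=178: 178/255≈0.6980 > 0.04045 → ((0.6980+0.055)/1.055)^2.4 ≈ 0.44520
  B=163: 163/255≈0.6392 > 0.04045 → ((0.6392+0.055)/1.055)^2.4 ≈ 0.36625
  L1 = 0.2126×0.00335 + 0.7152×0.44520 + 0.0722×0.36625 ≈ 0.34556
Color 2 (29,13,140):
  R=29: 29/255≈0.1137 > 0.04045 → ((0.1137+0.055)/1.055)^2.4 ≈ 0.01229
  G=13: 13/255≈0.0510 > 0.04045 → ((0.0510+0.055)/1.055)^2.4 ≈ 0.00402
  B=140: 140/255≈0.5490 > 0.04045 → ((0.5490+0.055)/1.055)^2.4 ≈ 0.26225
  L2 = 0.2126×0.01229 + 0.7152×0.00402 + 0.0722×0.26225 ≈ 0.02443
Lighter = 0.34556, Darker = 0.02443
Ratio = (L_lighter + 0.05) / (L_darker + 0.05)
Ratio = (0.34556 + 0.05) / (0.02443 + 0.05) = 0.39556 / 0.07443 ≈ 5.3149
Ratio ≈ 5.31:1


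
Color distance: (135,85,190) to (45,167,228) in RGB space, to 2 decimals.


d = √[(R₁-R₂)² + (G₁-G₂)² + (B₁-B₂)²]
d = √[(135-45)² + (85-167)² + (190-228)²]
d = √[8100 + 6724 + 1444]
d = √16268
d ≈ 127.55


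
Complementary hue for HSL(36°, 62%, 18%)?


Complement = opposite side of color wheel = hue + 180°
H' = (36 + 180) mod 360 = 216°
S and L unchanged.
= HSL(216°, 62%, 18%)


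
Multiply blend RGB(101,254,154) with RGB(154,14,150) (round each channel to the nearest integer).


Multiply: C = A×B/255, rounded to nearest integer
R: 101×154/255 = 15554/255 ≈ 60.996 → 61
G: 254×14/255 = 3556/255 ≈ 13.945 → 14
B: 154×150/255 = 23100/255 ≈ 90.588 → 91
= RGB(61, 14, 91)


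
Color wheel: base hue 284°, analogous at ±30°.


Base hue: 284°
Left analog: (284 - 30) mod 360 = 254°
Right analog: (284 + 30) mod 360 = 314°
Analogous hues = 254° and 314°


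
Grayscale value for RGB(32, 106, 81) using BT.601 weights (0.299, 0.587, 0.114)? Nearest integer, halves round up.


Gray = 0.299×R + 0.587×G + 0.114×B
Gray = 0.299×32 + 0.587×106 + 0.114×81
Gray = 9.568 + 62.222 + 9.234
Gray = 81.024 → round half up → 81
Gray = 81


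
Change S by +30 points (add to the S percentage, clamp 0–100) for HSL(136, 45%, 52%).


Original S = 45%
Adjustment = +30 percentage points
New S = 45 + (30) = 75
Clamp to [0, 100] → 75
= HSL(136°, 75%, 52%)


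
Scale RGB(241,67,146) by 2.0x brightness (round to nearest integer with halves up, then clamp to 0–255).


Multiply each channel by 2.0, round half up, clamp to [0, 255]
R: 241×2.0 = 482 → clamp → 255
G: 67×2.0 = 134
B: 146×2.0 = 292 → clamp → 255
= RGB(255, 134, 255)


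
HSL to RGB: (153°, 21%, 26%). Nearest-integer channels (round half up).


H=153°, S=0.21, L=0.26
C = (1-|2L-1|)×S = (1-|-0.48|)×0.21 = 0.1092
H' = H/60 = 153/60 ≈ 2.5500; X = C×(1-|H' mod 2 - 1|) = 0.06006
m = L - C/2 = 0.26 - 0.0546 = 0.2054
Sector ⌊H'⌋ = 2 → (R',G',B') = (0.0, 0.1092, 0.06006)
RGB = ((R'+m)×255, (G'+m)×255, (B'+m)×255) = (52.377, 80.223, 67.6923)
Round half up → RGB(52, 80, 68)


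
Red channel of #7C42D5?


Color: #7C42D5
R = 7C = 124
G = 42 = 66
B = D5 = 213
Red = 124


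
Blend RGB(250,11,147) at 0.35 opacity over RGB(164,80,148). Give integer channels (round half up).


C = α×F + (1-α)×B, with 1-α = 0.65
R: 0.35×250 + 0.65×164 = 87.50 + 106.60 = 194.10 → 194
G: 0.35×11 + 0.65×80 = 3.85 + 52.00 = 55.85 → 56
B: 0.35×147 + 0.65×148 = 51.45 + 96.20 = 147.65 → 148
= RGB(194, 56, 148)


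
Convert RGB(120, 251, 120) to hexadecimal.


R = 120 → 78 (hex)
G = 251 → FB (hex)
B = 120 → 78 (hex)
Hex = #78FB78


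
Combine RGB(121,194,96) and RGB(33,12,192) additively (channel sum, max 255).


Additive: each channel = min(255, C₁+C₂)
R: 121+33 = 154 → 154
G: 194+12 = 206 → 206
B: 96+192 = 288 → 255
= RGB(154, 206, 255)


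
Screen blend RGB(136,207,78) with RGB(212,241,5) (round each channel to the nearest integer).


Screen: C = 255 - (255-A)×(255-B)/255, rounded to nearest integer
R: 255 - (255-136)×(255-212)/255 = 255 - 5117/255 ≈ 255 - 20.067 = 234.933 → 235
G: 255 - (255-207)×(255-241)/255 = 255 - 672/255 ≈ 255 - 2.635 = 252.365 → 252
B: 255 - (255-78)×(255-5)/255 = 255 - 44250/255 ≈ 255 - 173.529 = 81.471 → 81
= RGB(235, 252, 81)


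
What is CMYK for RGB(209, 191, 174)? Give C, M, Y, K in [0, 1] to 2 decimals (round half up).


R'=209/255≈0.8196, G'=191/255≈0.7490, B'=174/255≈0.6824
K = 1 - max(R',G',B') = 1 - 209/255 = 46/255 = 0.18039… → 0.18
(1-R'-K)/(1-K) simplifies to (max-R)/max with max = 209:
C = (209-209)/209 = 0/209 = 0 → 0.00
M = (209-191)/209 = 18/209 = 0.08612… → 0.09
Y = (209-174)/209 = 35/209 = 0.16746… → 0.17
= CMYK(0.00, 0.09, 0.17, 0.18)


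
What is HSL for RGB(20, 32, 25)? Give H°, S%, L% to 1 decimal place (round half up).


Normalize: R'=20/255≈0.0784, G'=32/255≈0.1255, B'=25/255≈0.0980
Max=32/255, Min=20/255, Δ=Max-Min=12/255
L = (Max+Min)/2 = (32+20)/510 = 52/510 = 0.10196… → L = 10.2%
L ≤ 0.5 → S = Δ/(Max+Min) = 12/(32+20) = 12/52 = 0.23076… → S = 23.1%
(the 1/255 factors cancel in S and H, so raw channel differences can be used)
Max is G' → H = 60 × ((B-R)/Δ + 2) = 60 × ((25-20)/12 + 2)
  5/12 + 2 = 0.4166… + 2 = 2.4166…
  H = 60 × 2.4166… = 145° → H = 145.0°
= HSL(145.0°, 23.1%, 10.2%)


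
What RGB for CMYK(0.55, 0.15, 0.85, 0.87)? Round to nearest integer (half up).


R = 255 × (1-C) × (1-K) = 255 × 0.45 × 0.13 = 14.9175 → 15
G = 255 × (1-M) × (1-K) = 255 × 0.85 × 0.13 = 28.1775 → 28
B = 255 × (1-Y) × (1-K) = 255 × 0.15 × 0.13 = 4.9725 → 5
= RGB(15, 28, 5)


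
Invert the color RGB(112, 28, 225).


Invert: (255-R, 255-G, 255-B)
R: 255-112 = 143
G: 255-28 = 227
B: 255-225 = 30
= RGB(143, 227, 30)


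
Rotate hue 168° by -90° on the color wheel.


New hue = (H + rotation) mod 360
New hue = (168 -90) mod 360
= 78 mod 360
= 78°


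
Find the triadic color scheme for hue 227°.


Triadic: equally spaced at 120° intervals
H1 = 227°
H2 = (227 + 120) mod 360 = 347°
H3 = (227 + 240) mod 360 = 107°
Triadic = 227°, 347°, 107°


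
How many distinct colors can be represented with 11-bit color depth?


Colors = 2^bits = 2^11
= 2,048 colors


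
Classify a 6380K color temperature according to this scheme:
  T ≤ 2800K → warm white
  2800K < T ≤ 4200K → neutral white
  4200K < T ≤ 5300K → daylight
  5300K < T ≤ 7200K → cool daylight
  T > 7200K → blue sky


Temperature: 6380K
5300K < 6380K ≤ 7200K → cool daylight
Classification: cool daylight


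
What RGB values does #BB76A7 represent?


BB → 187 (R)
76 → 118 (G)
A7 → 167 (B)
= RGB(187, 118, 167)


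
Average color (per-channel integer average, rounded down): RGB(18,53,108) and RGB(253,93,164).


Midpoint: each channel = ⌊(C₁+C₂)/2⌋
R: ⌊(18+253)/2⌋ = 135
G: ⌊(53+93)/2⌋ = 73
B: ⌊(108+164)/2⌋ = 136
= RGB(135, 73, 136)
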